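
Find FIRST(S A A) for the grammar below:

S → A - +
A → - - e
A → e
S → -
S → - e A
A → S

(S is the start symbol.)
{ '-', 'e' }

FIRST sets of the non-terminals involved (from the grammar, by fixed-point iteration):
  FIRST(S) = { '-', 'e' }

To compute FIRST(S A A), process the symbols left to right:
Symbol S is a non-terminal. Add FIRST(S) \ {ε} = { '-', 'e' }
S is not nullable (ε ∉ FIRST(S)), so stop here.
FIRST(S A A) = { '-', 'e' }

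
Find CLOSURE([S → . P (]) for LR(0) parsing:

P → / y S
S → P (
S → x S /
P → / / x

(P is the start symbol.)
{ [P → . / / x], [P → . / y S], [S → . P (] }

To compute CLOSURE, for each item [A → α.Bβ] where B is a non-terminal, add [B → .γ] for all productions B → γ; repeat for the newly added items until nothing changes.

Start with: [S → . P (]
  [S → . P (] has the dot before P: add [P → . / y S], [P → . / / x]
No further items can be added.

CLOSURE = { [P → . / / x], [P → . / y S], [S → . P (] }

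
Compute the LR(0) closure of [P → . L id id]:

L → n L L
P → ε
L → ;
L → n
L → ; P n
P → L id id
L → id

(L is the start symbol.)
To compute CLOSURE, for each item [A → α.Bβ] where B is a non-terminal, add [B → .γ] for all productions B → γ; repeat for the newly added items until nothing changes.

Start with: [P → . L id id]
  [P → . L id id] has the dot before L: add [L → . n L L], [L → . ;], [L → . n], [L → . ; P n], [L → . id]
No further items can be added.

CLOSURE = { [L → . ; P n], [L → . ;], [L → . id], [L → . n L L], [L → . n], [P → . L id id] }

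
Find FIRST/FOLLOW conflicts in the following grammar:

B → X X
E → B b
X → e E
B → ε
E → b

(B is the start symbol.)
A FIRST/FOLLOW conflict occurs when a non-terminal N has a nullable alternative N → β (β ⇒* ε) and another alternative N → α with FIRST(α) ∩ FOLLOW(N) ≠ ∅: on such a lookahead the parser cannot decide between expanding α and letting N vanish via β.

Nullable non-terminals: B.
FIRST sets used below: FIRST(X) = { 'e' }

B: nullable alternative(s) B → ε; FOLLOW(B) = { $, 'b' }
  B → X X: FIRST \ {ε} = { 'e' } — disjoint from FOLLOW(B)
  B → ε: FIRST \ {ε} = { } — this is the only nullable alternative, skip

E, X have no nullable alternative, so no FIRST/FOLLOW check is needed there.

No FIRST/FOLLOW conflicts found.

Answer: No FIRST/FOLLOW conflicts.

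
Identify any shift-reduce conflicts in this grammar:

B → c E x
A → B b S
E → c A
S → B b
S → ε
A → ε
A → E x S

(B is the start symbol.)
A shift-reduce conflict occurs when an LR(0) state has both:
  - a complete (reduce) item [A → α .] (dot at the end), and
  - a shift item [B → β . c γ] (dot before a terminal).

Augment with B' → B and build the canonical LR(0) collection (I0 = CLOSURE({[B' → . B]}), then GOTO on every symbol after a dot until no new states appear). It has 18 states:
  I0: { [B → . c E x], [B' → . B] }  — shift
  I1: { [B' → B .] }  — accept
  I2: { [B → c . E x], [E → . c A] }  — shift
  I3: { [B → c E . x] }  — shift
  I4: { [A → . B b S], [A → . E x S], [A → .], [B → . c E x], [E → . c A], [E → c . A] }  — shift, reduce
  I5: { [E → c A .] }  — reduce
  I6: { [A → B . b S] }  — shift
  I7: { [A → E . x S] }  — shift
  I8: { [A → . B b S], [A → . E x S], [A → .], [B → . c E x], [B → c . E x], [E → . c A], [E → c . A] }  — shift, reduce
  I9: { [A → E . x S], [B → c E . x] }  — shift
  I10: { [A → E x . S], [B → . c E x], [B → c E x .], [S → . B b], [S → .] }  — shift, 2 reduces
  I11: { [S → B . b] }  — shift
  I12: { [A → E x S .] }  — reduce
  I13: { [S → B b .] }  — reduce
  I14: { [A → E x . S], [B → . c E x], [S → . B b], [S → .] }  — shift, reduce
  I15: { [A → B b . S], [B → . c E x], [S → . B b], [S → .] }  — shift, reduce
  I16: { [A → B b S .] }  — reduce
  I17: { [B → c E x .] }  — reduce

I4 contains reduce item [A → .] and shift items [B → . c E x], [E → . c A] — shift-reduce conflict.
I8 contains reduce item [A → .] and shift items [B → . c E x], [E → . c A] — shift-reduce conflict.
I10 contains reduce items [B → c E x .], [S → .] and shift item [B → . c E x] — shift-reduce conflict.
I14 contains reduce item [S → .] and shift item [B → . c E x] — shift-reduce conflict.
I15 contains reduce item [S → .] and shift item [B → . c E x] — shift-reduce conflict.

Answer: Yes — I4: [A → .] vs [B → . c E x]; I8: [A → .] vs [B → . c E x]; I10: [B → c E x .] vs [B → . c E x]; I14: [S → .] vs [B → . c E x]; I15: [S → .] vs [B → . c E x]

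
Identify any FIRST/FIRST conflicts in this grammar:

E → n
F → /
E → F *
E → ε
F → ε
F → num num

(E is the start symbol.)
No FIRST/FIRST conflicts.

A FIRST/FIRST conflict occurs when two productions N → α and N → β for the same non-terminal have FIRST(α) ∩ FIRST(β) ≠ ∅ (with ε ∈ FIRST of a nullable right-hand side, so two nullable alternatives also conflict).

FIRST sets of the non-terminals at (or reachable through a nullable prefix from) the front of some alternative:
  FIRST(F) = { '/', 'num', ε }

Productions for E:
  E → n: FIRST = { 'n' }
  E → F *: FIRST = { '*', '/', 'num' }
  E → ε: FIRST = { ε }
Productions for F:
  F → /: FIRST = { '/' }
  F → ε: FIRST = { ε }
  F → num num: FIRST = { 'num' }

All alternatives of each non-terminal have pairwise disjoint FIRST sets.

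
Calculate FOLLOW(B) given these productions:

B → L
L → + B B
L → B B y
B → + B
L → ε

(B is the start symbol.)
To compute FOLLOW(B), find every occurrence of B on a right-hand side N → α B β: add FIRST(β) \ {ε}, and if β is empty or nullable also add FOLLOW(N). Iterate to a fixed point.

B is the start symbol, so $ ∈ FOLLOW(B).
In L → + B B: B is followed by B, add FIRST(B) \ {ε} = { '+', 'y' }
  B is nullable, so also add FOLLOW(L)
In L → + B B: B is at the end, add FOLLOW(L)
In L → B B y: B is followed by B y, add FIRST(B y) \ {ε} = { '+', 'y' }
In L → B B y: B is followed by y, add FIRST(y) \ {ε} = { 'y' }
In B → + B: B is at the end; this adds FOLLOW(B) to itself — nothing new

The FOLLOW sets referred to above (computed the same way, to a fixed point):
  FOLLOW(L) = { $, '+', 'y' }

Taking the union: FOLLOW(B) = { $, '+', 'y' }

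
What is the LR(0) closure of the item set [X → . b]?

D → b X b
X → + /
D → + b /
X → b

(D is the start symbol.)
Start with: [X → . b]
The dot precedes the terminal b, so nothing is added.

CLOSURE = { [X → . b] }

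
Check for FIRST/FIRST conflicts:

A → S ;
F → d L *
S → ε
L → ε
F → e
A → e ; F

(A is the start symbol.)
No FIRST/FIRST conflicts.

A FIRST/FIRST conflict occurs when two productions N → α and N → β for the same non-terminal have FIRST(α) ∩ FIRST(β) ≠ ∅ (with ε ∈ FIRST of a nullable right-hand side, so two nullable alternatives also conflict).

FIRST sets of the non-terminals at (or reachable through a nullable prefix from) the front of some alternative:
  FIRST(S) = { ε }

Productions for A:
  A → S ;: FIRST = { ';' }
  A → e ; F: FIRST = { 'e' }
Productions for F:
  F → d L *: FIRST = { 'd' }
  F → e: FIRST = { 'e' }
S, L have only one production, so no FIRST/FIRST conflict is possible there.

All alternatives of each non-terminal have pairwise disjoint FIRST sets.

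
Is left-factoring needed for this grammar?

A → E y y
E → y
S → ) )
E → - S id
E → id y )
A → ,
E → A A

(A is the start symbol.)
Left-factoring is needed when two productions for the same non-terminal
share a common prefix on the right-hand side.

Productions for A:
  A → E y y
  A → ,
Productions for E:
  E → y
  E → - S id
  E → id y )
  E → A A

No common prefixes found.

Answer: No, left-factoring is not needed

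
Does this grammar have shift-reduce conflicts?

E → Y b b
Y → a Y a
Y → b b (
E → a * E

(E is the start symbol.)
No shift-reduce conflicts

Augment with E' → E and build the canonical LR(0) collection (I0 = CLOSURE({[E' → . E]}), then GOTO on every symbol after a dot until no new states appear). It has 14 states:
  I0: { [E → . Y b b], [E → . a * E], [E' → . E], [Y → . a Y a], [Y → . b b (] }  — shift
  I1: { [E' → E .] }  — accept
  I2: { [E → Y . b b] }  — shift
  I3: { [E → a . * E], [Y → . a Y a], [Y → . b b (], [Y → a . Y a] }  — shift
  I4: { [Y → b . b (] }  — shift
  I5: { [Y → b b . (] }  — shift
  I6: { [Y → b b ( .] }  — reduce
  I7: { [E → . Y b b], [E → . a * E], [E → a * . E], [Y → . a Y a], [Y → . b b (] }  — shift
  I8: { [Y → a Y . a] }  — shift
  I9: { [Y → . a Y a], [Y → . b b (], [Y → a . Y a] }  — shift
  I10: { [Y → a Y a .] }  — reduce
  I11: { [E → a * E .] }  — reduce
  I12: { [E → Y b . b] }  — shift
  I13: { [E → Y b b .] }  — reduce

No state contains both a complete item and a shift item.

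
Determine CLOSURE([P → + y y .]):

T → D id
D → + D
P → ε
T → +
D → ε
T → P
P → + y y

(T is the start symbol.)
{ [P → + y y .] }

Start with: [P → + y y .]
The dot is at the end, so nothing is added.

CLOSURE = { [P → + y y .] }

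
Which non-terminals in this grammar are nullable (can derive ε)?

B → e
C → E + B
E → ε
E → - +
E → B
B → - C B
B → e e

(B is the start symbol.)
A non-terminal is nullable if it can derive ε (the empty string): either it has an ε-production, or it has a production whose right-hand side consists entirely of nullable non-terminals.

ε-productions: E → ε
So E is immediately nullable.
No further non-terminal can be added: every production for the remaining non-terminals contains a terminal or a non-nullable non-terminal.
Nullable = { 'E' }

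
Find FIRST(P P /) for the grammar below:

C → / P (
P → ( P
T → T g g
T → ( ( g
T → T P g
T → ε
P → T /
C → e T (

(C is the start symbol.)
{ '(', '/', 'g' }

FIRST sets of the non-terminals involved (from the grammar, by fixed-point iteration):
  FIRST(P) = { '(', '/', 'g' }

To compute FIRST(P P /), process the symbols left to right:
Symbol P is a non-terminal. Add FIRST(P) \ {ε} = { '(', '/', 'g' }
P is not nullable (ε ∉ FIRST(P)), so stop here.
FIRST(P P /) = { '(', '/', 'g' }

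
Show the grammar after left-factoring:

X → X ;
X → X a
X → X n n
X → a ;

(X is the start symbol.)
Left-factoring transforms A → αβ₁ | αβ₂ into A → αA' and A' → β₁ | β₂
(α is the longest common prefix among the alternatives). Repeat until
no nonterminal has two alternatives with a common prefix.

Round 1: X has alternatives sharing prefix 'X'. Introduce X': X → X X'
  Add: X' → ;
  Add: X' → a
  Add: X' → n n

No remaining common prefixes — done.

Resulting grammar:
X → X X'
X' → ;
X' → a
X' → n n
X → a ;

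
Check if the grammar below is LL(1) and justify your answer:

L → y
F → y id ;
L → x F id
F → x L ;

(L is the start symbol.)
A grammar is LL(1) if for each non-terminal N with multiple productions, the predict sets of those productions are pairwise disjoint, where PREDICT(N → α) = (FIRST(α) \ {ε}) ∪ (FOLLOW(N) if α ⇒* ε).

For L:
  PREDICT(L → y) = { 'y' }
  PREDICT(L → x F id) = { 'x' }
For F:
  PREDICT(F → y id ';') = { 'y' }
  PREDICT(F → x L ';') = { 'x' }

All predict sets are disjoint. The grammar IS LL(1).

Answer: Yes, the grammar is LL(1).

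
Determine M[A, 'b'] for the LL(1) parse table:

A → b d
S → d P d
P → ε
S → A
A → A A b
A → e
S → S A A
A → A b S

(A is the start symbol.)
To find M[A, 'b'], we find productions for A where 'b' is in the predict set (PREDICT(N → α) = (FIRST(α) \ {ε}) ∪ (FOLLOW(N) if α ⇒* ε)).

Relevant sets:
  FIRST(A) = { 'b', 'e' }

A → b d: PREDICT = { 'b' }
  'b' is in predict set, so this production goes in M[A, 'b']
A → A A b: PREDICT = { 'b', 'e' }
  'b' is in predict set, so this production goes in M[A, 'b']
A → e: PREDICT = { 'e' }
A → A b S: PREDICT = { 'b', 'e' }
  'b' is in predict set, so this production goes in M[A, 'b']

M[A, 'b'] = A → b d, A → A A b, A → A b S  (a multiply-defined cell — the grammar is not LL(1))

Answer: A → b d, A → A A b, A → A b S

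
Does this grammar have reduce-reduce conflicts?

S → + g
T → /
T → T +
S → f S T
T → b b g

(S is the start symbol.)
No reduce-reduce conflicts

Augment with S' → S and build the canonical LR(0) collection (I0 = CLOSURE({[S' → . S]}), then GOTO on every symbol after a dot until no new states appear). It has 12 states:
  I0: { [S → . + g], [S → . f S T], [S' → . S] }  — shift
  I1: { [S → + . g] }  — shift
  I2: { [S' → S .] }  — accept
  I3: { [S → . + g], [S → . f S T], [S → f . S T] }  — shift
  I4: { [S → f S . T], [T → . /], [T → . T +], [T → . b b g] }  — shift
  I5: { [T → / .] }  — reduce
  I6: { [S → f S T .], [T → T . +] }  — shift, reduce
  I7: { [T → b . b g] }  — shift
  I8: { [T → b b . g] }  — shift
  I9: { [T → b b g .] }  — reduce
  I10: { [T → T + .] }  — reduce
  I11: { [S → + g .] }  — reduce

No state contains more than one complete item.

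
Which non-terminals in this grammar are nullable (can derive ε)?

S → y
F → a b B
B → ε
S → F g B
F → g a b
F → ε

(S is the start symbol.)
{ 'B', 'F' }

ε-productions: B → ε, F → ε
So B, F are immediately nullable.
No further non-terminal can be added: every production for the remaining non-terminals contains a terminal or a non-nullable non-terminal.
Nullable = { 'B', 'F' }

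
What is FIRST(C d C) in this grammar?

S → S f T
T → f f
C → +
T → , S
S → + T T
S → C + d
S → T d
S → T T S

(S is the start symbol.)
FIRST sets of the non-terminals involved (from the grammar, by fixed-point iteration):
  FIRST(C) = { '+' }

To compute FIRST(C d C), process the symbols left to right:
Symbol C is a non-terminal. Add FIRST(C) \ {ε} = { '+' }
C is not nullable (ε ∉ FIRST(C)), so stop here.
FIRST(C d C) = { '+' }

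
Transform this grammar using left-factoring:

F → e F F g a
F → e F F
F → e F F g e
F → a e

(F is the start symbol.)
F → e F F F'
F' → g F''
F'' → a
F'' → e
F' → ε
F → a e

Left-factoring transforms A → αβ₁ | αβ₂ into A → αA' and A' → β₁ | β₂
(α is the longest common prefix among the alternatives). Repeat until
no nonterminal has two alternatives with a common prefix.

Round 1: F has alternatives sharing prefix 'e F F'. Introduce F': F → e F F F'
  Add: F' → g a
  Add: F' → ε
  Add: F' → g e

Round 2: F' has alternatives sharing prefix 'g'. Introduce F'': F' → g F''
  Add: F'' → a
  Add: F'' → e

No remaining common prefixes — done.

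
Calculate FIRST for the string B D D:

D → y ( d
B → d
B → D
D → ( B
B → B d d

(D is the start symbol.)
FIRST sets of the non-terminals involved (from the grammar, by fixed-point iteration):
  FIRST(B) = { '(', 'd', 'y' }

To compute FIRST(B D D), process the symbols left to right:
Symbol B is a non-terminal. Add FIRST(B) \ {ε} = { '(', 'd', 'y' }
B is not nullable (ε ∉ FIRST(B)), so stop here.
FIRST(B D D) = { '(', 'd', 'y' }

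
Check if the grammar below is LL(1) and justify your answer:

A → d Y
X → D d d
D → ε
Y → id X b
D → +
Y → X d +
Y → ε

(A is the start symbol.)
A grammar is LL(1) if for each non-terminal N with multiple productions, the predict sets of those productions are pairwise disjoint, where PREDICT(N → α) = (FIRST(α) \ {ε}) ∪ (FOLLOW(N) if α ⇒* ε).

Relevant sets:
  FIRST(X) = { '+', 'd' }
  FOLLOW(D) = { 'd' }
  FOLLOW(Y) = { $ }

For D:
  PREDICT(D → ε) = { 'd' }
  PREDICT(D → '+') = { '+' }
For Y:
  PREDICT(Y → id X b) = { 'id' }
  PREDICT(Y → X d '+') = { '+', 'd' }
  PREDICT(Y → ε) = { $ }
A, X have a single production, so nothing to check there.

All predict sets are disjoint. The grammar IS LL(1).

Answer: Yes, the grammar is LL(1).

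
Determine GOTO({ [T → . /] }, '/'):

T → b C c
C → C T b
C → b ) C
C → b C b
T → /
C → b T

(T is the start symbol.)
{ [T → / .] }

GOTO(I, '/') = CLOSURE({ [A → αX.β] : [A → α.Xβ] ∈ I, X = '/' })

Items with dot before '/', with the dot advanced:
  [T → . /] → [T → / .]
Closure adds nothing (no advanced item has the dot before a non-terminal).

GOTO = { [T → / .] }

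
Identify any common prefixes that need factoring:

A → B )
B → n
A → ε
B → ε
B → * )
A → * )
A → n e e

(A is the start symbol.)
No, left-factoring is not needed

Left-factoring is needed when two productions for the same non-terminal
share a common prefix on the right-hand side.

Productions for A:
  A → B )
  A → ε
  A → * )
  A → n e e
Productions for B:
  B → n
  B → ε
  B → * )

No common prefixes found.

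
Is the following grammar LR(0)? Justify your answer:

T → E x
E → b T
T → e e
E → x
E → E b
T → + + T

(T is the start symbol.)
A grammar is LR(0) if no state in the canonical LR(0) collection has:
  - both a shift item (dot before a terminal) and a complete item (shift-reduce conflict), or
  - two or more complete items (reduce-reduce conflict; the accept item [T' → T .] counts as a complete item here).

Augment with T' → T and build the canonical LR(0) collection (I0 = CLOSURE({[T' → . T]}), then GOTO on every symbol after a dot until no new states appear). It has 13 states:
  I0: { [E → . E b], [E → . b T], [E → . x], [T → . + + T], [T → . E x], [T → . e e], [T' → . T] }  — shift
  I1: { [T → + . + T] }  — shift
  I2: { [E → E . b], [T → E . x] }  — shift
  I3: { [T' → T .] }  — accept
  I4: { [E → . E b], [E → . b T], [E → . x], [E → b . T], [T → . + + T], [T → . E x], [T → . e e] }  — shift
  I5: { [T → e . e] }  — shift
  I6: { [E → x .] }  — reduce
  I7: { [T → e e .] }  — reduce
  I8: { [E → b T .] }  — reduce
  I9: { [E → E b .] }  — reduce
  I10: { [T → E x .] }  — reduce
  I11: { [E → . E b], [E → . b T], [E → . x], [T → + + . T], [T → . + + T], [T → . E x], [T → . e e] }  — shift
  I12: { [T → + + T .] }  — reduce

Every state is either a pure shift/goto state or contains exactly one complete item and nothing to shift — no conflicts. The grammar is LR(0).

Answer: Yes, the grammar is LR(0)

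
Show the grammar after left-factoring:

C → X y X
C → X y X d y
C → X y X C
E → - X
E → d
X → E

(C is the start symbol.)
C → X y X C'
C' → ε
C' → d y
C' → C
E → - X
E → d
X → E

Left-factoring transforms A → αβ₁ | αβ₂ into A → αA' and A' → β₁ | β₂
(α is the longest common prefix among the alternatives). Repeat until
no nonterminal has two alternatives with a common prefix.

Round 1: C has alternatives sharing prefix 'X y X'. Introduce C': C → X y X C'
  Add: C' → ε
  Add: C' → d y
  Add: C' → C

No remaining common prefixes — done.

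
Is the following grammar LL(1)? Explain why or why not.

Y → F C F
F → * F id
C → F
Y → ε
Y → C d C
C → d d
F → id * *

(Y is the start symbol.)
Relevant sets:
  FIRST(F) = { '*', 'id' }
  FIRST(C) = { '*', 'd', 'id' }
  FOLLOW(Y) = { $ }

For Y:
  PREDICT(Y → F C F) = { '*', 'id' }
  PREDICT(Y → ε) = { $ }
  PREDICT(Y → C d C) = { '*', 'd', 'id' }
For F:
  PREDICT(F → '*' F id) = { '*' }
  PREDICT(F → id '*' '*') = { 'id' }
For C:
  PREDICT(C → F) = { '*', 'id' }
  PREDICT(C → d d) = { 'd' }

Conflict found: Predict set conflict for Y: { '*', 'id' }
The grammar is NOT LL(1).

Answer: No. Predict set conflict for Y: { '*', 'id' }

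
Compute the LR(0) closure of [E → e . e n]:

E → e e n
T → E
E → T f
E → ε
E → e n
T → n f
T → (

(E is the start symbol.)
{ [E → e . e n] }

Start with: [E → e . e n]
The dot precedes the terminal e, so nothing is added.

CLOSURE = { [E → e . e n] }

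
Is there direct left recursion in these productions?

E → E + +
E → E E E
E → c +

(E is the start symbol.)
Yes, E is left-recursive

Direct left recursion occurs when N → N α for some non-terminal N (the right-hand side begins with the left-hand side itself).

E → E + +: LEFT RECURSIVE (starts with E)
E → E E E: LEFT RECURSIVE (starts with E)
E → c +: starts with c

The grammar has direct left recursion on: E.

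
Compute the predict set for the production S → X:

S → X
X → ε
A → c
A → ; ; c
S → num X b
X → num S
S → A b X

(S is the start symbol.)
PREDICT(S → X) = (FIRST(RHS) \ {ε}) ∪ (FOLLOW(S) if ε ∈ FIRST(RHS), i.e. RHS ⇒* ε)
FIRST(X) = { 'num', ε }
FIRST(X) = { 'num', ε }
ε ∈ FIRST(X) (the right-hand side is nullable), so add FOLLOW(S) = { $, 'b' }
PREDICT(S → X) = { $, 'b', 'num' }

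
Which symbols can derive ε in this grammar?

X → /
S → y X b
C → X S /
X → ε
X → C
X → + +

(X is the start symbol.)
A non-terminal is nullable if it can derive ε (the empty string): either it has an ε-production, or it has a production whose right-hand side consists entirely of nullable non-terminals.

ε-productions: X → ε
So X is immediately nullable.
No further non-terminal can be added: every production for the remaining non-terminals contains a terminal or a non-nullable non-terminal.
Nullable = { 'X' }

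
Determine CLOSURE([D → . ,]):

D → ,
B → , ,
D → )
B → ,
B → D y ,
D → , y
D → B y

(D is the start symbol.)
{ [D → . ,] }

Start with: [D → . ,]
The dot precedes the terminal ',', so nothing is added.

CLOSURE = { [D → . ,] }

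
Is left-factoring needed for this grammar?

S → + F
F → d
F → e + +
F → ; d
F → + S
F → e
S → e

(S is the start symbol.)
Yes, F has productions with common prefix 'e'

Left-factoring is needed when two productions for the same non-terminal
share a common prefix on the right-hand side.

Productions for S:
  S → + F
  S → e
Productions for F:
  F → d
  F → e + +
  F → ; d
  F → + S
  F → e

Found common prefix 'e' in productions for F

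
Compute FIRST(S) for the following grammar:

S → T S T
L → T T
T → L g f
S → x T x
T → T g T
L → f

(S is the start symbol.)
{ 'f', 'x' }

To compute FIRST(S), examine every production with S on the left-hand side, reading each right-hand side left to right until a non-nullable symbol is reached.

FIRST sets of the other non-terminals involved (by the same procedure, iterated to a fixed point):
  FIRST(T) = { 'f' }

From S → T S T:
  - T is a non-terminal: add FIRST(T) \ {ε} = { 'f' }
    T is not nullable, so stop
From S → x T x:
  - x is a terminal: add 'x' and stop

Collecting: FIRST(S) = { 'f', 'x' }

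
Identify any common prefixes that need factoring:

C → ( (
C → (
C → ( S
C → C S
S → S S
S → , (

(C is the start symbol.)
Yes, C has productions with common prefix '('

Left-factoring is needed when two productions for the same non-terminal
share a common prefix on the right-hand side.

Productions for C:
  C → ( (
  C → (
  C → ( S
  C → C S
Productions for S:
  S → S S
  S → , (

Found common prefix '(' in productions for C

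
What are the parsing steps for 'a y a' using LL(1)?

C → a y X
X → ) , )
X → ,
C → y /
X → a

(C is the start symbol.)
LL(1) parsing maintains a stack (initially the start symbol over $) and the input. At each step: if the stack top is a terminal, match it against the current input token; if it is a non-terminal N, replace it with the RHS of M[N, lookahead] (the unique production whose predict set contains the lookahead).

Stack is shown with the top on the left.

Stack    Input    Action
------------------------
C $      a y a $  output C → a y X
a y X $  a y a $  match 'a'
y X $    y a $    match 'y'
X $      a $      output X → a
a $      a $      match 'a'
$        $        accept

The string is accepted.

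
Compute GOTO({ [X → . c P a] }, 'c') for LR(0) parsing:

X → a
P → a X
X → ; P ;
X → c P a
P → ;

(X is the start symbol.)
{ [P → . ;], [P → . a X], [X → c . P a] }

GOTO(I, 'c') = CLOSURE({ [A → αX.β] : [A → α.Xβ] ∈ I, X = 'c' })

Items with dot before 'c', with the dot advanced:
  [X → . c P a] → [X → c . P a]
Closure of the advanced items:
  [X → c . P a] has the dot before P: add [P → . a X], [P → . ;]

GOTO = { [P → . ;], [P → . a X], [X → c . P a] }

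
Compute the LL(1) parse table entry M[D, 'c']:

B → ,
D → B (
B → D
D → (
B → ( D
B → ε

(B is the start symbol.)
To find M[D, 'c'], we find productions for D where 'c' is in the predict set (PREDICT(N → α) = (FIRST(α) \ {ε}) ∪ (FOLLOW(N) if α ⇒* ε)).

Relevant sets:
  FIRST(B) = { '(', ',', ε }

D → B (: PREDICT = { '(', ',' }
D → (: PREDICT = { '(' }

M[D, 'c'] is empty (no production applies)

Answer: Empty (error entry)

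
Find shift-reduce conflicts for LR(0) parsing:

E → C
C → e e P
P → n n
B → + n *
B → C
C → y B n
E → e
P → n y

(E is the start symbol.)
Yes — I3: [E → e .] vs [C → e . e P]

Augment with E' → E and build the canonical LR(0) collection (I0 = CLOSURE({[E' → . E]}), then GOTO on every symbol after a dot until no new states appear). It has 17 states:
  I0: { [C → . e e P], [C → . y B n], [E → . C], [E → . e], [E' → . E] }  — shift
  I1: { [E → C .] }  — reduce
  I2: { [E' → E .] }  — accept
  I3: { [C → e . e P], [E → e .] }  — shift, reduce
  I4: { [B → . + n *], [B → . C], [C → . e e P], [C → . y B n], [C → y . B n] }  — shift
  I5: { [B → + . n *] }  — shift
  I6: { [C → y B . n] }  — shift
  I7: { [B → C .] }  — reduce
  I8: { [C → e . e P] }  — shift
  I9: { [C → e e . P], [P → . n n], [P → . n y] }  — shift
  I10: { [C → e e P .] }  — reduce
  I11: { [P → n . n], [P → n . y] }  — shift
  I12: { [P → n n .] }  — reduce
  I13: { [P → n y .] }  — reduce
  I14: { [C → y B n .] }  — reduce
  I15: { [B → + n . *] }  — shift
  I16: { [B → + n * .] }  — reduce

I3 contains reduce item [E → e .] and shift item [C → e . e P] — shift-reduce conflict.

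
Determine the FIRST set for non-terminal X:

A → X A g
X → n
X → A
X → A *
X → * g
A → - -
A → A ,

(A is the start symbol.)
To compute FIRST(X), examine every production with X on the left-hand side, reading each right-hand side left to right until a non-nullable symbol is reached.

FIRST sets of the other non-terminals involved (by the same procedure, iterated to a fixed point):
  FIRST(A) = { '*', '-', 'n' }

From X → n:
  - n is a terminal: add 'n' and stop
From X → A:
  - A is a non-terminal: add FIRST(A) \ {ε} = { '*', '-', 'n' }
    A is not nullable, so stop
From X → A *:
  - A is a non-terminal: add FIRST(A) \ {ε} = { '*', '-', 'n' }
    A is not nullable, so stop
From X → * g:
  - '*' is a terminal: add '*' and stop

Collecting: FIRST(X) = { '*', '-', 'n' }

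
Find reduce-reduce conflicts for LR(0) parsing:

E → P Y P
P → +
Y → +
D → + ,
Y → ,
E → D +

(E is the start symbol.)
No reduce-reduce conflicts

A reduce-reduce conflict occurs when an LR(0) state has two complete items [A → α .] and [B → β .] — both call for a reduction, and with no lookahead the parser cannot choose between them.

Augment with E' → E and build the canonical LR(0) collection (I0 = CLOSURE({[E' → . E]}), then GOTO on every symbol after a dot until no new states appear). It has 12 states:
  I0: { [D → . + ,], [E → . D +], [E → . P Y P], [E' → . E], [P → . +] }  — shift
  I1: { [D → + . ,], [P → + .] }  — shift, reduce
  I2: { [E → D . +] }  — shift
  I3: { [E' → E .] }  — accept
  I4: { [E → P . Y P], [Y → . +], [Y → . ,] }  — shift
  I5: { [Y → + .] }  — reduce
  I6: { [Y → , .] }  — reduce
  I7: { [E → P Y . P], [P → . +] }  — shift
  I8: { [P → + .] }  — reduce
  I9: { [E → P Y P .] }  — reduce
  I10: { [E → D + .] }  — reduce
  I11: { [D → + , .] }  — reduce

No state contains more than one complete item.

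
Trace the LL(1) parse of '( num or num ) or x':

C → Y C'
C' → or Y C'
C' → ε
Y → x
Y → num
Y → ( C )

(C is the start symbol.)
Stack is shown with the top on the left.

Stack           Input                  Action
---------------------------------------------
C $             ( num or num ) or x $  output C → Y C'
Y C' $          ( num or num ) or x $  output Y → ( C )
( C ) C' $      ( num or num ) or x $  match '('
C ) C' $        num or num ) or x $    output C → Y C'
Y C' ) C' $     num or num ) or x $    output Y → num
num C' ) C' $   num or num ) or x $    match 'num'
C' ) C' $       or num ) or x $        output C' → or Y C'
or Y C' ) C' $  or num ) or x $        match 'or'
Y C' ) C' $     num ) or x $           output Y → num
num C' ) C' $   num ) or x $           match 'num'
C' ) C' $       ) or x $               output C' → ε
) C' $          ) or x $               match ')'
C' $            or x $                 output C' → or Y C'
or Y C' $       or x $                 match 'or'
Y C' $          x $                    output Y → x
x C' $          x $                    match 'x'
C' $            $                      output C' → ε
$               $                      accept

The string is accepted.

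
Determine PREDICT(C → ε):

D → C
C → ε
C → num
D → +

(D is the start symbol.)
{ $ }

PREDICT(C → ε) = (FIRST(RHS) \ {ε}) ∪ (FOLLOW(C) if ε ∈ FIRST(RHS), i.e. RHS ⇒* ε)
The right-hand side is ε (FIRST(ε) = { ε }), so the predict set is FOLLOW(C) = { $ }
PREDICT(C → ε) = { $ }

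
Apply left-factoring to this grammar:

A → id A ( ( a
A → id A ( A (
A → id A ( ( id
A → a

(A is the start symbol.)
Left-factoring transforms A → αβ₁ | αβ₂ into A → αA' and A' → β₁ | β₂
(α is the longest common prefix among the alternatives). Repeat until
no nonterminal has two alternatives with a common prefix.

Round 1: A has alternatives sharing prefix 'id A ('. Introduce A': A → id A ( A'
  Add: A' → ( a
  Add: A' → A (
  Add: A' → ( id

Round 2: A' has alternatives sharing prefix '('. Introduce A'': A' → ( A''
  Add: A'' → a
  Add: A'' → id

No remaining common prefixes — done.

Resulting grammar:
A → id A ( A'
A' → ( A''
A'' → a
A'' → id
A' → A (
A → a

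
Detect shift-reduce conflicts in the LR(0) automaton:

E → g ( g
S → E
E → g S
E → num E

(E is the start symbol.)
Augment with E' → E and build the canonical LR(0) collection (I0 = CLOSURE({[E' → . E]}), then GOTO on every symbol after a dot until no new states appear). It has 9 states:
  I0: { [E → . g ( g], [E → . g S], [E → . num E], [E' → . E] }  — shift
  I1: { [E' → E .] }  — accept
  I2: { [E → . g ( g], [E → . g S], [E → . num E], [E → g . ( g], [E → g . S], [S → . E] }  — shift
  I3: { [E → . g ( g], [E → . g S], [E → . num E], [E → num . E] }  — shift
  I4: { [E → num E .] }  — reduce
  I5: { [E → g ( . g] }  — shift
  I6: { [S → E .] }  — reduce
  I7: { [E → g S .] }  — reduce
  I8: { [E → g ( g .] }  — reduce

No state contains both a complete item and a shift item.

Answer: No shift-reduce conflicts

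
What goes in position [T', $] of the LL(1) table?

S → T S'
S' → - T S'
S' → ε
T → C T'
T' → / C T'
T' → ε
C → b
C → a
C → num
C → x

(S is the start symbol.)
To find M[T', $], we find productions for T' where $ is in the predict set (PREDICT(N → α) = (FIRST(α) \ {ε}) ∪ (FOLLOW(N) if α ⇒* ε)).

Relevant sets:
  FOLLOW(T') = { $, '-' }

T' → / C T': PREDICT = { '/' }
T' → ε: PREDICT = { $, '-' }
  $ is in predict set, so this production goes in M[T', $]

M[T', $] = T' → ε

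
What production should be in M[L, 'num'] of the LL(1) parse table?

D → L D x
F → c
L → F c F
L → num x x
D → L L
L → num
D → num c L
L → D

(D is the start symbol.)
To find M[L, 'num'], we find productions for L where 'num' is in the predict set (PREDICT(N → α) = (FIRST(α) \ {ε}) ∪ (FOLLOW(N) if α ⇒* ε)).

Relevant sets:
  FIRST(F) = { 'c' }
  FIRST(D) = { 'c', 'num' }

L → F c F: PREDICT = { 'c' }
L → num x x: PREDICT = { 'num' }
  'num' is in predict set, so this production goes in M[L, 'num']
L → num: PREDICT = { 'num' }
  'num' is in predict set, so this production goes in M[L, 'num']
L → D: PREDICT = { 'c', 'num' }
  'num' is in predict set, so this production goes in M[L, 'num']

M[L, 'num'] = L → num x x, L → num, L → D  (a multiply-defined cell — the grammar is not LL(1))

Answer: L → num x x, L → num, L → D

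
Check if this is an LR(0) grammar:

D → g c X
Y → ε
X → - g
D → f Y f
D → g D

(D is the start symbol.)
A grammar is LR(0) if no state in the canonical LR(0) collection has:
  - both a shift item (dot before a terminal) and a complete item (shift-reduce conflict), or
  - two or more complete items (reduce-reduce conflict; the accept item [D' → D .] counts as a complete item here).

Augment with D' → D and build the canonical LR(0) collection (I0 = CLOSURE({[D' → . D]}), then GOTO on every symbol after a dot until no new states appear). It has 11 states:
  I0: { [D → . f Y f], [D → . g D], [D → . g c X], [D' → . D] }  — shift
  I1: { [D' → D .] }  — accept
  I2: { [D → f . Y f], [Y → .] }  — reduce
  I3: { [D → . f Y f], [D → . g D], [D → . g c X], [D → g . D], [D → g . c X] }  — shift
  I4: { [D → g D .] }  — reduce
  I5: { [D → g c . X], [X → . - g] }  — shift
  I6: { [X → - . g] }  — shift
  I7: { [D → g c X .] }  — reduce
  I8: { [X → - g .] }  — reduce
  I9: { [D → f Y . f] }  — shift
  I10: { [D → f Y f .] }  — reduce

Every state is either a pure shift/goto state or contains exactly one complete item and nothing to shift — no conflicts. The grammar is LR(0).

Answer: Yes, the grammar is LR(0)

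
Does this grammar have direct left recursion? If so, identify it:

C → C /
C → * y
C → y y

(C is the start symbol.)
Direct left recursion occurs when N → N α for some non-terminal N (the right-hand side begins with the left-hand side itself).

C → C /: LEFT RECURSIVE (starts with C)
C → * y: starts with '*'
C → y y: starts with y

The grammar has direct left recursion on: C.

Answer: Yes, C is left-recursive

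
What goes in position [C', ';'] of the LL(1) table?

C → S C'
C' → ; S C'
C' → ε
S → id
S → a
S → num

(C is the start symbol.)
C' → ; S C'

To find M[C', ';'], we find productions for C' where ';' is in the predict set (PREDICT(N → α) = (FIRST(α) \ {ε}) ∪ (FOLLOW(N) if α ⇒* ε)).

Relevant sets:
  FOLLOW(C') = { $ }

C' → ; S C': PREDICT = { ';' }
  ';' is in predict set, so this production goes in M[C', ';']
C' → ε: PREDICT = { $ }

M[C', ';'] = C' → ; S C'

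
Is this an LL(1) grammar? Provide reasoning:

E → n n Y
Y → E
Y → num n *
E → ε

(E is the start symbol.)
A grammar is LL(1) if for each non-terminal N with multiple productions, the predict sets of those productions are pairwise disjoint, where PREDICT(N → α) = (FIRST(α) \ {ε}) ∪ (FOLLOW(N) if α ⇒* ε).

Relevant sets:
  FIRST(E) = { 'n', ε }
  FOLLOW(E) = { $ }
  FOLLOW(Y) = { $ }

For E:
  PREDICT(E → n n Y) = { 'n' }
  PREDICT(E → ε) = { $ }
For Y:
  PREDICT(Y → E) = { $, 'n' }
  PREDICT(Y → num n '*') = { 'num' }

All predict sets are disjoint. The grammar IS LL(1).

Answer: Yes, the grammar is LL(1).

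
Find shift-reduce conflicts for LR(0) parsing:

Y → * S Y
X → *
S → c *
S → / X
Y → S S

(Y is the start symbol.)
A shift-reduce conflict occurs when an LR(0) state has both:
  - a complete (reduce) item [A → α .] (dot at the end), and
  - a shift item [B → β . c γ] (dot before a terminal).

Augment with Y' → Y and build the canonical LR(0) collection (I0 = CLOSURE({[Y' → . Y]}), then GOTO on every symbol after a dot until no new states appear). It has 12 states:
  I0: { [S → . / X], [S → . c *], [Y → . * S Y], [Y → . S S], [Y' → . Y] }  — shift
  I1: { [S → . / X], [S → . c *], [Y → * . S Y] }  — shift
  I2: { [S → / . X], [X → . *] }  — shift
  I3: { [S → . / X], [S → . c *], [Y → S . S] }  — shift
  I4: { [Y' → Y .] }  — accept
  I5: { [S → c . *] }  — shift
  I6: { [S → c * .] }  — reduce
  I7: { [Y → S S .] }  — reduce
  I8: { [X → * .] }  — reduce
  I9: { [S → / X .] }  — reduce
  I10: { [S → . / X], [S → . c *], [Y → * S . Y], [Y → . * S Y], [Y → . S S] }  — shift
  I11: { [Y → * S Y .] }  — reduce

No state contains both a complete item and a shift item.

Answer: No shift-reduce conflicts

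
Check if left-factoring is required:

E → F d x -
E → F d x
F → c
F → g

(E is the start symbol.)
Left-factoring is needed when two productions for the same non-terminal
share a common prefix on the right-hand side.

Productions for E:
  E → F d x -
  E → F d x
Productions for F:
  F → c
  F → g

Found common prefix 'F d x' in productions for E

Answer: Yes, E has productions with common prefix 'F d x'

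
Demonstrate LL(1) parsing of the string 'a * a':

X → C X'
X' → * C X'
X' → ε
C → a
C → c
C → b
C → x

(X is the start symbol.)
LL(1) parsing maintains a stack (initially the start symbol over $) and the input. At each step: if the stack top is a terminal, match it against the current input token; if it is a non-terminal N, replace it with the RHS of M[N, lookahead] (the unique production whose predict set contains the lookahead).

Stack is shown with the top on the left.

Stack     Input    Action
-------------------------
X $       a * a $  output X → C X'
C X' $    a * a $  output C → a
a X' $    a * a $  match 'a'
X' $      * a $    output X' → * C X'
* C X' $  * a $    match '*'
C X' $    a $      output C → a
a X' $    a $      match 'a'
X' $      $        output X' → ε
$         $        accept

The string is accepted.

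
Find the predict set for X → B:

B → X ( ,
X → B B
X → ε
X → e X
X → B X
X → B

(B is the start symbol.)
{ '(', 'e' }

PREDICT(X → B) = (FIRST(RHS) \ {ε}) ∪ (FOLLOW(X) if ε ∈ FIRST(RHS), i.e. RHS ⇒* ε)
FIRST(B) = { '(', 'e' }
FIRST(B) = { '(', 'e' }
ε ∉ FIRST(B), so FOLLOW(X) is not added.
PREDICT(X → B) = { '(', 'e' }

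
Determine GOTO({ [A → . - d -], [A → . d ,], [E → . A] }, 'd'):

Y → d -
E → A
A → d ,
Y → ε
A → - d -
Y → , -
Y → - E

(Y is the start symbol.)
GOTO(I, 'd') = CLOSURE({ [A → αX.β] : [A → α.Xβ] ∈ I, X = 'd' })

Items with dot before 'd', with the dot advanced:
  [A → . d ,] → [A → d . ,]
Closure adds nothing (no advanced item has the dot before a non-terminal).

GOTO = { [A → d . ,] }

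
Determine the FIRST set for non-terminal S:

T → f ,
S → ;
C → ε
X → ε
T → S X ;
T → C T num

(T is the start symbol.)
From S → ;:
  - ';' is a terminal: add ';' and stop

Collecting: FIRST(S) = { ';' }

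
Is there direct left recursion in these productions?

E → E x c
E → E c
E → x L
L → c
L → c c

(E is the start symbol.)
E → E x c: LEFT RECURSIVE (starts with E)
E → E c: LEFT RECURSIVE (starts with E)
E → x L: starts with x
L → c: starts with c
L → c c: starts with c

The grammar has direct left recursion on: E.

Answer: Yes, E is left-recursive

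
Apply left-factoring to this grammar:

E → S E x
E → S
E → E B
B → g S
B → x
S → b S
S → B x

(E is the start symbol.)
E → S E'
E' → E x
E' → ε
E → E B
B → g S
B → x
S → b S
S → B x

Left-factoring transforms A → αβ₁ | αβ₂ into A → αA' and A' → β₁ | β₂
(α is the longest common prefix among the alternatives). Repeat until
no nonterminal has two alternatives with a common prefix.

Round 1: E has alternatives sharing prefix 'S'. Introduce E': E → S E'
  Add: E' → E x
  Add: E' → ε

No remaining common prefixes — done.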